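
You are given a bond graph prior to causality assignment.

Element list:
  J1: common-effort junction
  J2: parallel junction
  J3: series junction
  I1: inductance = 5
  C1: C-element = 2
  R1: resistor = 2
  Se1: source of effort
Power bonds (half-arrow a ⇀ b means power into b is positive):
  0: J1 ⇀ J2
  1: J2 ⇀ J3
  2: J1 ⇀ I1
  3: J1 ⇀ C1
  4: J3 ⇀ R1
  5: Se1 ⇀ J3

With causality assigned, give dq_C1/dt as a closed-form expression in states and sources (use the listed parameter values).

#5 stroke at J3  (Se1: effort source, stroke at far end)
#2 stroke at I1  (I1 integral (f out))
#3 stroke at J1  (C1: C, integral causality)
#0 stroke at J2  (0-jn J1 has e-setter on 3)
#1 stroke at J3  (0-jn J2 has e-setter on 0)
#4 stroke at R1  (closing 1-jn rule on J3)

dq_C1/dt = -E_Se1/2 - p_I1/5 - q_C1/4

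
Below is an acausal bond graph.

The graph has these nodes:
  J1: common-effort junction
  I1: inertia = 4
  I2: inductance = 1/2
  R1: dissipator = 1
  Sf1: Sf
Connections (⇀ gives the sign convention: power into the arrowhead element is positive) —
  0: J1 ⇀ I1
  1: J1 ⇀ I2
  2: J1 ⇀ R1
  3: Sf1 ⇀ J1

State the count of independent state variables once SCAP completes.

#3 |Sf1  (Sf1: flow source, stroke at near end)
#0 |I1  (I1 integral (f out))
#1 |I2  (I2 integral (f out))
#2 |J1  (J1: last free bond brings effort in)

2  (I1, I2 all integral)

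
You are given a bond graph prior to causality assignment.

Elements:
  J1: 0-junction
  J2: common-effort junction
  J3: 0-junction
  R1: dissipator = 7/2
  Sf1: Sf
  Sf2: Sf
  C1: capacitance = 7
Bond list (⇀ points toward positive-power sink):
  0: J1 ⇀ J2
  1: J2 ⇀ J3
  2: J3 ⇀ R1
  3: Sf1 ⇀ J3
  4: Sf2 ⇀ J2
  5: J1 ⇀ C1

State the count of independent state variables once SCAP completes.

β3 |Sf1  (Sf1 fixes flow; stroke at Sf1)
β4 |Sf2  (Sf2: flow source, stroke at near end)
β5 |J1  (C1 integral (e out))
β0 |J2  (0-jn J1 has e-setter on 5)
β1 |J3  (common-e at J2 fixed by 0)
β2 |R1  (0-jn J3 has e-setter on 1)

1  (C1 all integral)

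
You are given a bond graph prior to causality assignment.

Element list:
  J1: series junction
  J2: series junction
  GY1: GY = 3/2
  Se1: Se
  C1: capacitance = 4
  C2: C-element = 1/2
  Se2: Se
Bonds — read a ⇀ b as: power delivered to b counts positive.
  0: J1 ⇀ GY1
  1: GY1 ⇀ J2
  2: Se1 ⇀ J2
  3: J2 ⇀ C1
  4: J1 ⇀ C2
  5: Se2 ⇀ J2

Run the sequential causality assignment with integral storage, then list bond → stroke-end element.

b2 |J2  (Se1 fixes effort; stroke away)
b5 |J2  (source Se2 imposes e)
b3 |J2  (prefer integral on C1)
b1 |GY1  (only one flow-in slot at J2)
b0 |GY1  (GY1: gyrator matches bond 1)
b4 |J1  (common-f at J1 fixed by 0)

β0 →GY1
β1 →GY1
β2 →J2
β3 →J2
β4 →J1
β5 →J2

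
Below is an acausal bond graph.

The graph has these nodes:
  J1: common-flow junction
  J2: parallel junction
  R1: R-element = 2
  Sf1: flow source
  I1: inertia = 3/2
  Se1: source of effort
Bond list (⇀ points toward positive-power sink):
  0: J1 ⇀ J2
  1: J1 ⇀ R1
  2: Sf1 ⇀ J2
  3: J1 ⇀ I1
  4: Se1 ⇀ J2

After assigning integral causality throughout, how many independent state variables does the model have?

#2 stroke at Sf1  (Sf1 fixes flow; stroke at Sf1)
#4 stroke at J2  (source Se1 imposes e)
#0 stroke at J1  (J2: bond 4 brought effort, rest push out)
#3 stroke at I1  (I1 integral (f out))
#1 stroke at J1  (J1: bond 3 brought flow, rest push out)

1  (I1 all integral)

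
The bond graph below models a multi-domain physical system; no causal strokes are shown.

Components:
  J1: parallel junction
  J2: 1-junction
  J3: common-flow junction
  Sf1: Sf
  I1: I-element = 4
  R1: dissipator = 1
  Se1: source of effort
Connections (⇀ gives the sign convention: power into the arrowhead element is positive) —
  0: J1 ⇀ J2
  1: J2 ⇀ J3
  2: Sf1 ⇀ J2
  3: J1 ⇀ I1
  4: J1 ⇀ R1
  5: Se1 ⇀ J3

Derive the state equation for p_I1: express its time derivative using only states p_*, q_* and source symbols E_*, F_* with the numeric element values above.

dp_I1/dt = -F_Sf1 - p_I1/4

β2 stroke→Sf1  (Sf1 fixes flow; stroke at Sf1)
β5 stroke→J3  (Se1 (Se) sets effort on bond)
β0 stroke→J2  (1-jn J2 has f-setter on 2)
β1 stroke→J2  (common-f at J2 fixed by 2)
β3 stroke→I1  (I1: I, integral causality)
β4 stroke→J1  (J1 needs exactly one e-in)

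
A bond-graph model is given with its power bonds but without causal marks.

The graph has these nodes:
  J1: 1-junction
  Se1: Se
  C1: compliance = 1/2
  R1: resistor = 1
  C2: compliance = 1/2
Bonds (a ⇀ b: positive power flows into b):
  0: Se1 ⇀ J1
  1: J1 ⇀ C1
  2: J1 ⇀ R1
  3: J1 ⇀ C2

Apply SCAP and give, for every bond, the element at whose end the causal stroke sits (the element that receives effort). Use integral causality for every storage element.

#0 stroke→J1  (Se1 (Se) sets effort on bond)
#1 stroke→J1  (C1 outputs effort q/C1)
#3 stroke→J1  (C2 outputs effort q/C2)
#2 stroke→R1  (closing 1-jn rule on J1)

β0 stroke→J1
β1 stroke→J1
β2 stroke→R1
β3 stroke→J1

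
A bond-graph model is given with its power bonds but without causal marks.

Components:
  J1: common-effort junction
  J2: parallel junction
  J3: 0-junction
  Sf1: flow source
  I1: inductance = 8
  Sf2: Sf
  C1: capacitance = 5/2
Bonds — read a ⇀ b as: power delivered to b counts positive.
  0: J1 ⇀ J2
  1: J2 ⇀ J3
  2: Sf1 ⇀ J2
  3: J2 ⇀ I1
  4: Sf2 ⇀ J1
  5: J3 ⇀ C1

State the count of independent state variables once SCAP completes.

b2 →Sf1  (source Sf1 imposes f)
b4 →Sf2  (source Sf2 imposes f)
b0 →J1  (J1: last free bond brings effort in)
b3 →I1  (I1 integral (f out))
b1 →J2  (J2 needs exactly one e-in)
b5 →J3  (J3: last free bond brings effort in)

2  (C1, I1 all integral)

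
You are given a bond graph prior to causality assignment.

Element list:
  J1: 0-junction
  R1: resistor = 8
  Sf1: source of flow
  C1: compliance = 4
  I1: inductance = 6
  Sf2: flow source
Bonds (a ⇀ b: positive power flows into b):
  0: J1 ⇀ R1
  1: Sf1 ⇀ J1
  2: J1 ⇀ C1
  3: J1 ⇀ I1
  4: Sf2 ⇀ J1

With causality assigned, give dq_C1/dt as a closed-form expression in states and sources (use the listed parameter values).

dq_C1/dt = F_Sf1 + F_Sf2 - p_I1/6 - q_C1/32

#1 |Sf1  (Sf1 fixes flow; stroke at Sf1)
#4 |Sf2  (Sf2 (Sf) sets flow on bond)
#2 |J1  (prefer integral on C1)
#0 |R1  (0-jn J1 has e-setter on 2)
#3 |I1  (J1: bond 2 brought effort, rest push out)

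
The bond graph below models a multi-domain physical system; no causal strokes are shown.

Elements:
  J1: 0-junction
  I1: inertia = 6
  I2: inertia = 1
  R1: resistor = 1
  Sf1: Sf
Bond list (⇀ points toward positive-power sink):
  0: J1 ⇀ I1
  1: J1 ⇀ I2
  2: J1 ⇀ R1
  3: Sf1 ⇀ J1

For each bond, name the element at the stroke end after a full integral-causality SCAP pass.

#0 stroke→I1
#1 stroke→I2
#2 stroke→J1
#3 stroke→Sf1

bond 3 stroke at Sf1  (Sf1 fixes flow; stroke at Sf1)
bond 0 stroke at I1  (I1: I, integral causality)
bond 1 stroke at I2  (I2 integral (f out))
bond 2 stroke at J1  (J1: last free bond brings effort in)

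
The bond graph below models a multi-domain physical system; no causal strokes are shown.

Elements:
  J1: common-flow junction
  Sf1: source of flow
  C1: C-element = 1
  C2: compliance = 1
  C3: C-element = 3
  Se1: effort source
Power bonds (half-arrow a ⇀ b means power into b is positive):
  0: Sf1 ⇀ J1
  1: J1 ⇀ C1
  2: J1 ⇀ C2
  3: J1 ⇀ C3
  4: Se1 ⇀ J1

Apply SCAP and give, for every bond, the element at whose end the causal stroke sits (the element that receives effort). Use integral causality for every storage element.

#0 |Sf1  (source Sf1 imposes f)
#4 |J1  (Se1 fixes effort; stroke away)
#1 |J1  (common-f at J1 fixed by 0)
#2 |J1  (1-jn J1 has f-setter on 0)
#3 |J1  (J1 flow already set via bond 0)

bond 0 stroke at Sf1
bond 1 stroke at J1
bond 2 stroke at J1
bond 3 stroke at J1
bond 4 stroke at J1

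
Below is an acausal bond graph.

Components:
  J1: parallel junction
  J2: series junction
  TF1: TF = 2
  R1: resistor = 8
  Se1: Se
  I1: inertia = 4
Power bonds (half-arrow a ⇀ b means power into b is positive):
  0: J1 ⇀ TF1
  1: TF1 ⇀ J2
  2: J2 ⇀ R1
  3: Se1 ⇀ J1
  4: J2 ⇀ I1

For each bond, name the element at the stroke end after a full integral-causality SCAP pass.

#3 |J1  (Se1: effort source, stroke at far end)
#0 |TF1  (J1 effort already set via bond 3)
#1 |J2  (TF TF1: opposite of bond 0)
#4 |I1  (I1 outputs flow p/I1)
#2 |J2  (J2 flow already set via bond 4)

bond 0 →TF1
bond 1 →J2
bond 2 →J2
bond 3 →J1
bond 4 →I1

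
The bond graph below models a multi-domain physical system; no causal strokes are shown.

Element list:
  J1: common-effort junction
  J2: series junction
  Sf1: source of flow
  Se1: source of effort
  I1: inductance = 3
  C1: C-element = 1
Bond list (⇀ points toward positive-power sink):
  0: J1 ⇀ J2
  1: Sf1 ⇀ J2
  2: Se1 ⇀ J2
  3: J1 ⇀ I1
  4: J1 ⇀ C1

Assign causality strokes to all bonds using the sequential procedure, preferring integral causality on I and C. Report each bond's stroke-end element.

β1 stroke at Sf1  (Sf1 (Sf) sets flow on bond)
β2 stroke at J2  (Se1: effort source, stroke at far end)
β0 stroke at J2  (common-f at J2 fixed by 1)
β3 stroke at I1  (I1 outputs flow p/I1)
β4 stroke at J1  (closing 0-jn rule on J1)

bond 0 stroke at J2
bond 1 stroke at Sf1
bond 2 stroke at J2
bond 3 stroke at I1
bond 4 stroke at J1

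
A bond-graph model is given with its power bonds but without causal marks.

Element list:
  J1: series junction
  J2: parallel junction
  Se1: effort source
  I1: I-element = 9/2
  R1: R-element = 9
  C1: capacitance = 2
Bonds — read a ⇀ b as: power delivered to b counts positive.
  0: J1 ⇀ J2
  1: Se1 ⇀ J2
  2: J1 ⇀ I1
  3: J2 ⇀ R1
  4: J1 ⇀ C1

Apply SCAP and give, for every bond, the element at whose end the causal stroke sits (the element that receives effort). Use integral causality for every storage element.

bond 1 stroke→J2  (Se1: effort source, stroke at far end)
bond 0 stroke→J1  (J2 effort already set via bond 1)
bond 3 stroke→R1  (0-jn J2 has e-setter on 1)
bond 2 stroke→I1  (I1: I, integral causality)
bond 4 stroke→J1  (J1 flow already set via bond 2)

β0 |J1
β1 |J2
β2 |I1
β3 |R1
β4 |J1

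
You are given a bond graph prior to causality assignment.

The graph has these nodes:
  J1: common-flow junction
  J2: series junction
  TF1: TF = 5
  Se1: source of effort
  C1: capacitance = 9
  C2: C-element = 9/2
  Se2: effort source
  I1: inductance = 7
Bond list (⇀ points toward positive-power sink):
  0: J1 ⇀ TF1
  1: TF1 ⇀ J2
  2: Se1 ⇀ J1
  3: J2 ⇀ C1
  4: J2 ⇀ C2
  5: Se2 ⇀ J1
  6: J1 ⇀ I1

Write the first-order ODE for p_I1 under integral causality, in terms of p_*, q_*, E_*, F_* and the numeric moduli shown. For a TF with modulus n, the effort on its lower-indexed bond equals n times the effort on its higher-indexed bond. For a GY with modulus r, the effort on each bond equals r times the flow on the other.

β2 stroke at J1  (Se1 fixes effort; stroke away)
β5 stroke at J1  (source Se2 imposes e)
β3 stroke at J2  (C1: C, integral causality)
β4 stroke at J2  (C2 integral (e out))
β1 stroke at TF1  (J2 needs exactly one f-in)
β0 stroke at J1  (TF1: transformer flips bond 1)
β6 stroke at I1  (only one flow-in slot at J1)

dp_I1/dt = E_Se1 + E_Se2 - 5*q_C1/9 - 10*q_C2/9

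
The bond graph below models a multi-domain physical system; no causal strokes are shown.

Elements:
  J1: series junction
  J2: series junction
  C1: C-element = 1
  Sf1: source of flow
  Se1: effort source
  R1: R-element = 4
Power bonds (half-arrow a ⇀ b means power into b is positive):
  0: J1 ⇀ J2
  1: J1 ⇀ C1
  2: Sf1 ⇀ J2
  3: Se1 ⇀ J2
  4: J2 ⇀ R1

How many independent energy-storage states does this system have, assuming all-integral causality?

#2 →Sf1  (Sf1: flow source, stroke at near end)
#3 →J2  (Se1: effort source, stroke at far end)
#0 →J2  (common-f at J2 fixed by 2)
#4 →J2  (common-f at J2 fixed by 2)
#1 →J1  (1-jn J1 has f-setter on 0)

1  (C1 all integral)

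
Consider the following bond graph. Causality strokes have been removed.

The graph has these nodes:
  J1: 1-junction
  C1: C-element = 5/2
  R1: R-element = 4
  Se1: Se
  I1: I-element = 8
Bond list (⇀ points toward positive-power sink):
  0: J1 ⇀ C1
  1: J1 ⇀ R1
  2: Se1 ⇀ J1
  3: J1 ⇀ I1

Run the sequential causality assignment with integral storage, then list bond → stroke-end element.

β2 stroke at J1  (Se1: effort source, stroke at far end)
β0 stroke at J1  (C1: C, integral causality)
β3 stroke at I1  (I1 outputs flow p/I1)
β1 stroke at J1  (J1: bond 3 brought flow, rest push out)

bond 0 →J1
bond 1 →J1
bond 2 →J1
bond 3 →I1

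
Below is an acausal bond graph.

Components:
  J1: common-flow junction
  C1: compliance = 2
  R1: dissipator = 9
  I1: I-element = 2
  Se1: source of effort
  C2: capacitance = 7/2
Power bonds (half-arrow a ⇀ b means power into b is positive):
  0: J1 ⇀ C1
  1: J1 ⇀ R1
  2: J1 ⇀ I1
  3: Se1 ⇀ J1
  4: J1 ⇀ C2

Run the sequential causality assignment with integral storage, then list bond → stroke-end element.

#3 →J1  (Se1 (Se) sets effort on bond)
#0 →J1  (C1 integral (e out))
#2 →I1  (I1 integral (f out))
#1 →J1  (J1: bond 2 brought flow, rest push out)
#4 →J1  (common-f at J1 fixed by 2)

#0 |J1
#1 |J1
#2 |I1
#3 |J1
#4 |J1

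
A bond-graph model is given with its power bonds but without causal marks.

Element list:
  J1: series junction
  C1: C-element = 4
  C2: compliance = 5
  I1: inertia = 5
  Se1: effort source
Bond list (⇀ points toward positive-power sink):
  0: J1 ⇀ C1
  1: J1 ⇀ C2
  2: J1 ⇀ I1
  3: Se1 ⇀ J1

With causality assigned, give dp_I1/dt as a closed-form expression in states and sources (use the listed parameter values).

dp_I1/dt = E_Se1 - q_C1/4 - q_C2/5

bond 3 stroke at J1  (Se1: effort source, stroke at far end)
bond 0 stroke at J1  (prefer integral on C1)
bond 1 stroke at J1  (C2 outputs effort q/C2)
bond 2 stroke at I1  (J1: last free bond brings flow in)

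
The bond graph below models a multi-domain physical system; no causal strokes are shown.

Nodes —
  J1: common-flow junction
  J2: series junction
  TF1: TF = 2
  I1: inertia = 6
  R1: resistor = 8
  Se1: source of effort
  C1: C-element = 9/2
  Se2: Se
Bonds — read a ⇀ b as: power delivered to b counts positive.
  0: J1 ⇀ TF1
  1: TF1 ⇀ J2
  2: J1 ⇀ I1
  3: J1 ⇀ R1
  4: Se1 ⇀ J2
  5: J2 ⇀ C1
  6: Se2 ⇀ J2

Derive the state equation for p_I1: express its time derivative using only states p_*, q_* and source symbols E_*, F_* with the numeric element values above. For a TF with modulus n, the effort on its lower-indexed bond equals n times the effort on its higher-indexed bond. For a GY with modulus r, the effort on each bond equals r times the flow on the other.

β4 |J2  (Se1 fixes effort; stroke away)
β6 |J2  (Se2 fixes effort; stroke away)
β2 |I1  (prefer integral on I1)
β0 |J1  (J1: bond 2 brought flow, rest push out)
β3 |J1  (common-f at J1 fixed by 2)
β1 |TF1  (TF1: transformer flips bond 0)
β5 |J2  (J2 flow already set via bond 1)

dp_I1/dt = 2*E_Se1 + 2*E_Se2 - 4*p_I1/3 - 4*q_C1/9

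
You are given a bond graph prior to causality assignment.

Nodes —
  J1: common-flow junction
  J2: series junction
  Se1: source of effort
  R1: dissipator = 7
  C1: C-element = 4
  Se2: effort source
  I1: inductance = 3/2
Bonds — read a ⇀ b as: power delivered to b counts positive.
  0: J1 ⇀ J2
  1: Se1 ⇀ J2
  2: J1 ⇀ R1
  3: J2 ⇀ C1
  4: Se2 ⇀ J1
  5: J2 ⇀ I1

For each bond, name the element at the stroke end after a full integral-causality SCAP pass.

bond 1 stroke at J2  (Se1 (Se) sets effort on bond)
bond 4 stroke at J1  (Se2 (Se) sets effort on bond)
bond 3 stroke at J2  (C1 outputs effort q/C1)
bond 5 stroke at I1  (I1 outputs flow p/I1)
bond 0 stroke at J2  (common-f at J2 fixed by 5)
bond 2 stroke at J1  (J1 flow already set via bond 0)

bond 0 stroke→J2
bond 1 stroke→J2
bond 2 stroke→J1
bond 3 stroke→J2
bond 4 stroke→J1
bond 5 stroke→I1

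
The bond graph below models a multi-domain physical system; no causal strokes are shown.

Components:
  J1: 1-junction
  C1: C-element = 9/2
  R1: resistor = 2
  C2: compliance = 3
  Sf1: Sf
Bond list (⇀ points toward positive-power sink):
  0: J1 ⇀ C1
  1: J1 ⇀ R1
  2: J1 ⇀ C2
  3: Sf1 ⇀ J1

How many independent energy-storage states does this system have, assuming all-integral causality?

#3 |Sf1  (Sf1: flow source, stroke at near end)
#0 |J1  (common-f at J1 fixed by 3)
#1 |J1  (J1 flow already set via bond 3)
#2 |J1  (J1: bond 3 brought flow, rest push out)

2  (C1, C2 all integral)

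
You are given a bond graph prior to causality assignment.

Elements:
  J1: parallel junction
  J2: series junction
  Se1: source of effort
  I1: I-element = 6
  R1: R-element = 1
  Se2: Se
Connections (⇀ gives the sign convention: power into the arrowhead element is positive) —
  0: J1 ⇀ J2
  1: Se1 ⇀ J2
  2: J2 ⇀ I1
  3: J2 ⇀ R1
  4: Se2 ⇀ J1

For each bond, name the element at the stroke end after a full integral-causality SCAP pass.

β1 |J2  (Se1: effort source, stroke at far end)
β4 |J1  (source Se2 imposes e)
β0 |J2  (0-jn J1 has e-setter on 4)
β2 |I1  (I1 outputs flow p/I1)
β3 |J2  (J2 flow already set via bond 2)

b0 stroke→J2
b1 stroke→J2
b2 stroke→I1
b3 stroke→J2
b4 stroke→J1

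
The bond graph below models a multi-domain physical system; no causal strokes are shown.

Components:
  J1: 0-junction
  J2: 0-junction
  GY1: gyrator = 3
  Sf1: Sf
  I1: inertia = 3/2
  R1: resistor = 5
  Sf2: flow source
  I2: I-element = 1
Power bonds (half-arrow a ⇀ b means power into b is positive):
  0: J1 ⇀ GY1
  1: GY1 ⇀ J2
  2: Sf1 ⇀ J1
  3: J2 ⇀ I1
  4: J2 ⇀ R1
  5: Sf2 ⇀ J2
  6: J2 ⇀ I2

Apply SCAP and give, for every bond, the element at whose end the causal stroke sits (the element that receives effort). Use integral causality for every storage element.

b0 stroke at J1
b1 stroke at J2
b2 stroke at Sf1
b3 stroke at I1
b4 stroke at R1
b5 stroke at Sf2
b6 stroke at I2

b2 →Sf1  (source Sf1 imposes f)
b5 →Sf2  (Sf2: flow source, stroke at near end)
b0 →J1  (closing 0-jn rule on J1)
b1 →J2  (through GY1, causality inverts; strokes same side of GY1)
b3 →I1  (0-jn J2 has e-setter on 1)
b4 →R1  (J2: bond 1 brought effort, rest push out)
b6 →I2  (J2: bond 1 brought effort, rest push out)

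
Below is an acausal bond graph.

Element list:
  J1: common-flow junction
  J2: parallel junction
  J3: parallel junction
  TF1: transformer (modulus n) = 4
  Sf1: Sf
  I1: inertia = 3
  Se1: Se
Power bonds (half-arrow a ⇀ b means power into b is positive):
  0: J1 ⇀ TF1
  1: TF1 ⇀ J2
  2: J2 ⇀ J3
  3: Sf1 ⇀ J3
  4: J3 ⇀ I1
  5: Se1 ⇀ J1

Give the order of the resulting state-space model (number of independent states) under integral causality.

1  (I1 all integral)

#3 stroke at Sf1  (Sf1 (Sf) sets flow on bond)
#5 stroke at J1  (Se1 fixes effort; stroke away)
#0 stroke at TF1  (J1: last free bond brings flow in)
#1 stroke at J2  (TF1: transformer flips bond 0)
#2 stroke at J3  (J2 effort already set via bond 1)
#4 stroke at I1  (0-jn J3 has e-setter on 2)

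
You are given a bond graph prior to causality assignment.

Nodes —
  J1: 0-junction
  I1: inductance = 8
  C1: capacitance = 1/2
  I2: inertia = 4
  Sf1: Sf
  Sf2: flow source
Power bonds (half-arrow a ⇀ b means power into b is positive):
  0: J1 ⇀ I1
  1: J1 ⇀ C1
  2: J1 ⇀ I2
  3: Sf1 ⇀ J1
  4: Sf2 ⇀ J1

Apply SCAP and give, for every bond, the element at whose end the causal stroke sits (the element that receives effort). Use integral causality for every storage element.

β0 →I1
β1 →J1
β2 →I2
β3 →Sf1
β4 →Sf2

b3 |Sf1  (Sf1 (Sf) sets flow on bond)
b4 |Sf2  (Sf2 (Sf) sets flow on bond)
b0 |I1  (I1: I, integral causality)
b1 |J1  (C1 outputs effort q/C1)
b2 |I2  (J1 effort already set via bond 1)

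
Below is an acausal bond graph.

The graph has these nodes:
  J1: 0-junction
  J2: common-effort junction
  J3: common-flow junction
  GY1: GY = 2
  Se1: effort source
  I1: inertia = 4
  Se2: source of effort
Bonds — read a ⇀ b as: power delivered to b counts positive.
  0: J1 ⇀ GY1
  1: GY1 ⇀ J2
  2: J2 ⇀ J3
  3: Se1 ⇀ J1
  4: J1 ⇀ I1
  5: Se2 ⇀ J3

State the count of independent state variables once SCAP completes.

β3 stroke at J1  (source Se1 imposes e)
β5 stroke at J3  (source Se2 imposes e)
β0 stroke at GY1  (common-e at J1 fixed by 3)
β4 stroke at I1  (J1 effort already set via bond 3)
β2 stroke at J2  (only one flow-in slot at J3)
β1 stroke at GY1  (GY GY1: same side as bond 0)

1  (I1 all integral)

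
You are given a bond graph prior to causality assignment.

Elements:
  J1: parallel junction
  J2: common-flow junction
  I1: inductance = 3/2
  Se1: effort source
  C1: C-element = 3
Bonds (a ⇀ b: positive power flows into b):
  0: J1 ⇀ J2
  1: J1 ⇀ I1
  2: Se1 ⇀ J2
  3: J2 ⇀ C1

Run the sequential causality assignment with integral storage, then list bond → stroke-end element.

β2 stroke at J2  (source Se1 imposes e)
β1 stroke at I1  (I1: I, integral causality)
β0 stroke at J1  (only one effort-in slot at J1)
β3 stroke at J2  (J2: bond 0 brought flow, rest push out)

bond 0 |J1
bond 1 |I1
bond 2 |J2
bond 3 |J2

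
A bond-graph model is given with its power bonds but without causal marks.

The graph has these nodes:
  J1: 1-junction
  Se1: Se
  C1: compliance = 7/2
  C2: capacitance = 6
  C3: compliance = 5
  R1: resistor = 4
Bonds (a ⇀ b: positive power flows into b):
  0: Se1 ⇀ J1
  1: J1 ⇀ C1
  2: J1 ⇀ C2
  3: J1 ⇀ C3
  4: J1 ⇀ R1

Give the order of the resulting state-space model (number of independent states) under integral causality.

3  (C1, C2, C3 all integral)

b0 →J1  (Se1 fixes effort; stroke away)
b1 →J1  (C1: C, integral causality)
b2 →J1  (prefer integral on C2)
b3 →J1  (prefer integral on C3)
b4 →R1  (J1: last free bond brings flow in)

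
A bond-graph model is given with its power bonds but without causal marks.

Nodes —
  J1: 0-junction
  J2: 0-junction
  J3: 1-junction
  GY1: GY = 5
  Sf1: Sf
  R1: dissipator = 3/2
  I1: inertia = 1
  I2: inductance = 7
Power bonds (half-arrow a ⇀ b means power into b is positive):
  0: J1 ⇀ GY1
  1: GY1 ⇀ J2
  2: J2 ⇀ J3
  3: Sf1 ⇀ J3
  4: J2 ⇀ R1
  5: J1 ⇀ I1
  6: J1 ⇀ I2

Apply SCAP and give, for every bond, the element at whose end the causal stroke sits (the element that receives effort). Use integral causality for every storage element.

b0 →J1
b1 →J2
b2 →J3
b3 →Sf1
b4 →R1
b5 →I1
b6 →I2

bond 3 |Sf1  (Sf1: flow source, stroke at near end)
bond 2 |J3  (J3 flow already set via bond 3)
bond 5 |I1  (I1 integral (f out))
bond 6 |I2  (prefer integral on I2)
bond 0 |J1  (J1: last free bond brings effort in)
bond 1 |J2  (GY1: gyrator matches bond 0)
bond 4 |R1  (common-e at J2 fixed by 1)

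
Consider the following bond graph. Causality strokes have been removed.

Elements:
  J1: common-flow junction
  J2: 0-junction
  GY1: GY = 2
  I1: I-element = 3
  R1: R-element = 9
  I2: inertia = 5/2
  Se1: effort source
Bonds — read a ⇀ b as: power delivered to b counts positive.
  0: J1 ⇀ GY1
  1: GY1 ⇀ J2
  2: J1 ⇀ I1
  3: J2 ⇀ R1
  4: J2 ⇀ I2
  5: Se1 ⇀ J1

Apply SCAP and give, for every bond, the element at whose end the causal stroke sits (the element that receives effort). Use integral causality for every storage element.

b0 stroke at J1
b1 stroke at J2
b2 stroke at I1
b3 stroke at R1
b4 stroke at I2
b5 stroke at J1

β5 →J1  (Se1: effort source, stroke at far end)
β2 →I1  (prefer integral on I1)
β0 →J1  (J1: bond 2 brought flow, rest push out)
β1 →J2  (GY1: gyrator matches bond 0)
β3 →R1  (0-jn J2 has e-setter on 1)
β4 →I2  (common-e at J2 fixed by 1)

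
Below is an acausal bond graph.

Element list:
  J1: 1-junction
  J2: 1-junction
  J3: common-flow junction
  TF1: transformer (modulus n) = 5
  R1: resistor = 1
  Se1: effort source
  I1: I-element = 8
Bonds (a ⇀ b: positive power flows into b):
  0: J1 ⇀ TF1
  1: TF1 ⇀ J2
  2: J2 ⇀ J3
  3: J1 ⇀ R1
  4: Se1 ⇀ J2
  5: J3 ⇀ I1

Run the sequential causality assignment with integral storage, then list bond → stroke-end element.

b4 stroke→J2  (Se1 fixes effort; stroke away)
b5 stroke→I1  (I1: I, integral causality)
b2 stroke→J3  (J3 flow already set via bond 5)
b1 stroke→J2  (common-f at J2 fixed by 2)
b0 stroke→TF1  (TF1 one-in-one-out from 1)
b3 stroke→J1  (common-f at J1 fixed by 0)

#0 |TF1
#1 |J2
#2 |J3
#3 |J1
#4 |J2
#5 |I1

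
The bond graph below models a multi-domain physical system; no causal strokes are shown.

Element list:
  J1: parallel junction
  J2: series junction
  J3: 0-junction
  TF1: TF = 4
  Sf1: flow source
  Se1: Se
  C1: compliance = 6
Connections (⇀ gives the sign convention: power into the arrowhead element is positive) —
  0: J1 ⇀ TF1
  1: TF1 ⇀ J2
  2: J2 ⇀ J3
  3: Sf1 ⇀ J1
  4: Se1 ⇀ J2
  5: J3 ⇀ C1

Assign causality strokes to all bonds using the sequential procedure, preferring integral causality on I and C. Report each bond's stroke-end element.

bond 3 |Sf1  (Sf1 (Sf) sets flow on bond)
bond 4 |J2  (Se1 (Se) sets effort on bond)
bond 0 |J1  (closing 0-jn rule on J1)
bond 1 |TF1  (through TF1, causality passes straight; one stroke at TF1)
bond 2 |J2  (J2: bond 1 brought flow, rest push out)
bond 5 |J3  (only one effort-in slot at J3)

b0 →J1
b1 →TF1
b2 →J2
b3 →Sf1
b4 →J2
b5 →J3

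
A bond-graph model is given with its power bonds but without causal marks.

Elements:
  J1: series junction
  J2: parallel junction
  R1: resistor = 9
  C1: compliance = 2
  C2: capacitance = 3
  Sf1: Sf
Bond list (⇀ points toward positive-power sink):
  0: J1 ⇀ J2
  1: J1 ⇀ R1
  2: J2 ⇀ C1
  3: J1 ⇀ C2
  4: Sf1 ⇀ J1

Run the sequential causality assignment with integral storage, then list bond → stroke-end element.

bond 0 |J1
bond 1 |J1
bond 2 |J2
bond 3 |J1
bond 4 |Sf1

#4 |Sf1  (Sf1 (Sf) sets flow on bond)
#0 |J1  (J1: bond 4 brought flow, rest push out)
#1 |J1  (common-f at J1 fixed by 4)
#3 |J1  (1-jn J1 has f-setter on 4)
#2 |J2  (closing 0-jn rule on J2)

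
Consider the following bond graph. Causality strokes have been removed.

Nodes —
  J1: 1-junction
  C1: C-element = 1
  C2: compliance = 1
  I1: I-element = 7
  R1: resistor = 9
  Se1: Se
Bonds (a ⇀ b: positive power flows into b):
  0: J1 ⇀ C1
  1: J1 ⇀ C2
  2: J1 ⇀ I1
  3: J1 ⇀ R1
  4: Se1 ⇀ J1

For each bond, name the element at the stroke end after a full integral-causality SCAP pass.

bond 4 stroke at J1  (source Se1 imposes e)
bond 0 stroke at J1  (C1 outputs effort q/C1)
bond 1 stroke at J1  (prefer integral on C2)
bond 2 stroke at I1  (I1: I, integral causality)
bond 3 stroke at J1  (J1: bond 2 brought flow, rest push out)

b0 stroke at J1
b1 stroke at J1
b2 stroke at I1
b3 stroke at J1
b4 stroke at J1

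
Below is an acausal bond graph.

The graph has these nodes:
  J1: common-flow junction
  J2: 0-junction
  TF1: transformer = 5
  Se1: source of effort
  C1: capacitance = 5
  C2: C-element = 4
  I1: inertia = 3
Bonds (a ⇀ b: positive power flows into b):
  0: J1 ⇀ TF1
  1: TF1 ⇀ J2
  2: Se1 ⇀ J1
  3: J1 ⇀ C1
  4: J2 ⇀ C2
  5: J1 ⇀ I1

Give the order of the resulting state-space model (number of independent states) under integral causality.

3  (C1, C2, I1 all integral)

bond 2 |J1  (Se1 fixes effort; stroke away)
bond 3 |J1  (C1: C, integral causality)
bond 4 |J2  (C2: C, integral causality)
bond 1 |TF1  (J2: bond 4 brought effort, rest push out)
bond 0 |J1  (TF1: transformer flips bond 1)
bond 5 |I1  (J1: last free bond brings flow in)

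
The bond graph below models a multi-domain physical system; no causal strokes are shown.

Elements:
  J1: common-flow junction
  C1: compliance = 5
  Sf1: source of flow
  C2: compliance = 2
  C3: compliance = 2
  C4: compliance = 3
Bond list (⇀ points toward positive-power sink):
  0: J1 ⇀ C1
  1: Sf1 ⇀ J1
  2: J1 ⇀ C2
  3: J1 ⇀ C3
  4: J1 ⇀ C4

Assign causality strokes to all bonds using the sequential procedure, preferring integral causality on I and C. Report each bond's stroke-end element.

β1 |Sf1  (Sf1 (Sf) sets flow on bond)
β0 |J1  (J1 flow already set via bond 1)
β2 |J1  (J1 flow already set via bond 1)
β3 |J1  (common-f at J1 fixed by 1)
β4 |J1  (common-f at J1 fixed by 1)

b0 stroke at J1
b1 stroke at Sf1
b2 stroke at J1
b3 stroke at J1
b4 stroke at J1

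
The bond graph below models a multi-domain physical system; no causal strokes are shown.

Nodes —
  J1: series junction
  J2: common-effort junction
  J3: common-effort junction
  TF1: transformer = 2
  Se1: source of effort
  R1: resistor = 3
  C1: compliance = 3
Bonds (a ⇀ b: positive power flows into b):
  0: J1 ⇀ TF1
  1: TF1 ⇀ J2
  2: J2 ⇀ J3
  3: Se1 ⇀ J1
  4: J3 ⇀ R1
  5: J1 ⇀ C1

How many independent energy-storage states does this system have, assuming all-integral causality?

#3 →J1  (source Se1 imposes e)
#5 →J1  (C1 outputs effort q/C1)
#0 →TF1  (J1 needs exactly one f-in)
#1 →J2  (through TF1, causality passes straight; one stroke at TF1)
#2 →J3  (0-jn J2 has e-setter on 1)
#4 →R1  (common-e at J3 fixed by 2)

1  (C1 all integral)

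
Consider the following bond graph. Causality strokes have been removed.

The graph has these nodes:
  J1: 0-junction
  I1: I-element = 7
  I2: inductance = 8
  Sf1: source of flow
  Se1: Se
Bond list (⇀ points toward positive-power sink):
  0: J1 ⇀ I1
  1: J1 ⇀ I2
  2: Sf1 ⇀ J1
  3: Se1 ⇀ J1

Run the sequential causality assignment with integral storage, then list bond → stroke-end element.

b2 stroke→Sf1  (Sf1: flow source, stroke at near end)
b3 stroke→J1  (Se1 fixes effort; stroke away)
b0 stroke→I1  (common-e at J1 fixed by 3)
b1 stroke→I2  (common-e at J1 fixed by 3)

bond 0 |I1
bond 1 |I2
bond 2 |Sf1
bond 3 |J1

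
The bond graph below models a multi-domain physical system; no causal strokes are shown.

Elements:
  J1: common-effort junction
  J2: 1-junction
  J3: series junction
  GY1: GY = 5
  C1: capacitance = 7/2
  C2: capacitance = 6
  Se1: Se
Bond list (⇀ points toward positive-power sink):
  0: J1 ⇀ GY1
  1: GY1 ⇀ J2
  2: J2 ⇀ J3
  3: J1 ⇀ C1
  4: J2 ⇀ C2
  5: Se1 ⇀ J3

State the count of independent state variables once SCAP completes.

β5 stroke at J3  (source Se1 imposes e)
β2 stroke at J2  (J3: last free bond brings flow in)
β3 stroke at J1  (C1 outputs effort q/C1)
β0 stroke at GY1  (J1: bond 3 brought effort, rest push out)
β1 stroke at GY1  (through GY1, causality inverts; strokes same side of GY1)
β4 stroke at J2  (common-f at J2 fixed by 1)

2  (C1, C2 all integral)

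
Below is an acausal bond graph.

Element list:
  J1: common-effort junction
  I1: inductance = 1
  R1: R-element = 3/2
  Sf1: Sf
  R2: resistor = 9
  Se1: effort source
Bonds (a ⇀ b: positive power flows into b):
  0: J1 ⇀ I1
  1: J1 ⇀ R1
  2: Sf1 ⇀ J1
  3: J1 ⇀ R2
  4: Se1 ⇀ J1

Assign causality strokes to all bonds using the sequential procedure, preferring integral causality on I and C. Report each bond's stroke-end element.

b0 →I1
b1 →R1
b2 →Sf1
b3 →R2
b4 →J1

β2 stroke at Sf1  (Sf1: flow source, stroke at near end)
β4 stroke at J1  (Se1: effort source, stroke at far end)
β0 stroke at I1  (0-jn J1 has e-setter on 4)
β1 stroke at R1  (common-e at J1 fixed by 4)
β3 stroke at R2  (0-jn J1 has e-setter on 4)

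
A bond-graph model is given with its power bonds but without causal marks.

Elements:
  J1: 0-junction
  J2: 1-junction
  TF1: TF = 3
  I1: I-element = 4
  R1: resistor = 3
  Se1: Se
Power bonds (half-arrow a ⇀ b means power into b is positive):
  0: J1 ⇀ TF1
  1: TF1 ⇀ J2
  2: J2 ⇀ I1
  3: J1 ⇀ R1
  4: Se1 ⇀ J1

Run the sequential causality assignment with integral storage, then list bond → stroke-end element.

#4 stroke at J1  (Se1: effort source, stroke at far end)
#0 stroke at TF1  (J1 effort already set via bond 4)
#3 stroke at R1  (common-e at J1 fixed by 4)
#1 stroke at J2  (TF1 one-in-one-out from 0)
#2 stroke at I1  (only one flow-in slot at J2)

β0 stroke→TF1
β1 stroke→J2
β2 stroke→I1
β3 stroke→R1
β4 stroke→J1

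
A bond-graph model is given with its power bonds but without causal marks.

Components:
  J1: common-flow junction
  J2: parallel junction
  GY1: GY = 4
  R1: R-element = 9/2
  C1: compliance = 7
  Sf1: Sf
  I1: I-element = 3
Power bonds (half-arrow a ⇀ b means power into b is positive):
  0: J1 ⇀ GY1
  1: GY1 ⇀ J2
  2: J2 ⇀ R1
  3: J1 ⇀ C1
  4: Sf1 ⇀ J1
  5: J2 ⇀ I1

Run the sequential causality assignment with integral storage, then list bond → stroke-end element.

β0 →J1
β1 →J2
β2 →R1
β3 →J1
β4 →Sf1
β5 →I1

bond 4 →Sf1  (Sf1 (Sf) sets flow on bond)
bond 0 →J1  (J1 flow already set via bond 4)
bond 3 →J1  (J1: bond 4 brought flow, rest push out)
bond 1 →J2  (GY1 both-in/both-out from 0)
bond 2 →R1  (common-e at J2 fixed by 1)
bond 5 →I1  (J2 effort already set via bond 1)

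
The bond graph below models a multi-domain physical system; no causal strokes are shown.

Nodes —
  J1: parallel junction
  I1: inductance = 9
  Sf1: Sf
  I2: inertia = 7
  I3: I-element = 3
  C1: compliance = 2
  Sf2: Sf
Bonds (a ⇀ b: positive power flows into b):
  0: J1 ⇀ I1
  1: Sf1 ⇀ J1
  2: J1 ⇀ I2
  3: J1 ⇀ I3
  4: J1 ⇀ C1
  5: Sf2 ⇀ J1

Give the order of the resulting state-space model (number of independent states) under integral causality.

4  (C1, I1, I2, I3 all integral)

β1 |Sf1  (Sf1: flow source, stroke at near end)
β5 |Sf2  (Sf2: flow source, stroke at near end)
β0 |I1  (I1 integral (f out))
β2 |I2  (I2 integral (f out))
β3 |I3  (prefer integral on I3)
β4 |J1  (J1 needs exactly one e-in)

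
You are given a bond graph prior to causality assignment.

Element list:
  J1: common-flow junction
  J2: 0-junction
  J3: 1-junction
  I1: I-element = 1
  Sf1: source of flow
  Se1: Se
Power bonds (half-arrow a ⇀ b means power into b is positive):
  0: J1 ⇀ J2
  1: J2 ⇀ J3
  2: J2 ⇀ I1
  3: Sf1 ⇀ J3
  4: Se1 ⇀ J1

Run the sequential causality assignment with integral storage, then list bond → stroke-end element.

β3 stroke at Sf1  (Sf1: flow source, stroke at near end)
β4 stroke at J1  (source Se1 imposes e)
β0 stroke at J2  (only one flow-in slot at J1)
β1 stroke at J3  (0-jn J2 has e-setter on 0)
β2 stroke at I1  (0-jn J2 has e-setter on 0)

#0 |J2
#1 |J3
#2 |I1
#3 |Sf1
#4 |J1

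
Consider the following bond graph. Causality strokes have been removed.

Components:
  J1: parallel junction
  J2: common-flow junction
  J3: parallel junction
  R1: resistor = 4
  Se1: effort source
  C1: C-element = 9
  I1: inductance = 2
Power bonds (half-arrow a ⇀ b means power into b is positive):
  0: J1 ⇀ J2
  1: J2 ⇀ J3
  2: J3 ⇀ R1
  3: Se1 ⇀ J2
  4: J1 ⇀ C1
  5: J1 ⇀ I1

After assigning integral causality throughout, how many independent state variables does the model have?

bond 3 stroke→J2  (Se1 fixes effort; stroke away)
bond 4 stroke→J1  (C1: C, integral causality)
bond 0 stroke→J2  (J1 effort already set via bond 4)
bond 5 stroke→I1  (0-jn J1 has e-setter on 4)
bond 1 stroke→J3  (J2 needs exactly one f-in)
bond 2 stroke→R1  (J3: bond 1 brought effort, rest push out)

2  (C1, I1 all integral)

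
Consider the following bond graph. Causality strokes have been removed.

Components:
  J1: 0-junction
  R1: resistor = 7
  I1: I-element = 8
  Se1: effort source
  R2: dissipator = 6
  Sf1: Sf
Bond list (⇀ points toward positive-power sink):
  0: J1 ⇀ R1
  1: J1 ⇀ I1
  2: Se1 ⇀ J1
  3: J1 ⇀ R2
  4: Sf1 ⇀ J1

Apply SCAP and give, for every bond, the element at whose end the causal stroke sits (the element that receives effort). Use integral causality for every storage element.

#2 stroke→J1  (Se1 (Se) sets effort on bond)
#4 stroke→Sf1  (source Sf1 imposes f)
#0 stroke→R1  (J1 effort already set via bond 2)
#1 stroke→I1  (common-e at J1 fixed by 2)
#3 stroke→R2  (J1 effort already set via bond 2)

bond 0 stroke→R1
bond 1 stroke→I1
bond 2 stroke→J1
bond 3 stroke→R2
bond 4 stroke→Sf1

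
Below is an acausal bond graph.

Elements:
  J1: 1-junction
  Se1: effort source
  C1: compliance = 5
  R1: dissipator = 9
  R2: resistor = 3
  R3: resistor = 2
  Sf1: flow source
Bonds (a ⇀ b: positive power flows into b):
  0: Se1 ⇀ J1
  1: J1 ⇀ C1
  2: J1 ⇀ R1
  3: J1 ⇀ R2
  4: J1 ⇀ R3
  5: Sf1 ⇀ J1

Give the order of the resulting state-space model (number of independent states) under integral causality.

1  (C1 all integral)

β0 →J1  (Se1 fixes effort; stroke away)
β5 →Sf1  (Sf1 (Sf) sets flow on bond)
β1 →J1  (1-jn J1 has f-setter on 5)
β2 →J1  (common-f at J1 fixed by 5)
β3 →J1  (J1 flow already set via bond 5)
β4 →J1  (J1: bond 5 brought flow, rest push out)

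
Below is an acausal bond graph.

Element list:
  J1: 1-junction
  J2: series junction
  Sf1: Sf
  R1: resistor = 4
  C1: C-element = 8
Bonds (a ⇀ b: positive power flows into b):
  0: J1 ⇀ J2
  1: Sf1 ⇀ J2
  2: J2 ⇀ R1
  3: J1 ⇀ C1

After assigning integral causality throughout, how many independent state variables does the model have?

β1 stroke at Sf1  (Sf1: flow source, stroke at near end)
β0 stroke at J2  (1-jn J2 has f-setter on 1)
β2 stroke at J2  (1-jn J2 has f-setter on 1)
β3 stroke at J1  (common-f at J1 fixed by 0)

1  (C1 all integral)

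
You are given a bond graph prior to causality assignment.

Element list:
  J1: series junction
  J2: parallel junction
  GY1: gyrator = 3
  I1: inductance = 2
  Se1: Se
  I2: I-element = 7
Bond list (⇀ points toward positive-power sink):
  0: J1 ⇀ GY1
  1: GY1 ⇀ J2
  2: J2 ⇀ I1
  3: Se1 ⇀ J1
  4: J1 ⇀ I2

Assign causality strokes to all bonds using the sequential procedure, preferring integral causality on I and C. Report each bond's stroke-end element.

#3 |J1  (source Se1 imposes e)
#2 |I1  (prefer integral on I1)
#1 |J2  (J2 needs exactly one e-in)
#0 |J1  (GY GY1: same side as bond 1)
#4 |I2  (J1: last free bond brings flow in)

bond 0 →J1
bond 1 →J2
bond 2 →I1
bond 3 →J1
bond 4 →I2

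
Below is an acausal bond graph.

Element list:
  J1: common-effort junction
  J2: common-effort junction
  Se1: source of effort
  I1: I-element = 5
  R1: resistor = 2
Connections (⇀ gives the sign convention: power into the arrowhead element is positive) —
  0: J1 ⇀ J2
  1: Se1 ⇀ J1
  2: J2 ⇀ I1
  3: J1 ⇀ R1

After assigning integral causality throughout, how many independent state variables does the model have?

1  (I1 all integral)

bond 1 →J1  (source Se1 imposes e)
bond 0 →J2  (common-e at J1 fixed by 1)
bond 3 →R1  (J1: bond 1 brought effort, rest push out)
bond 2 →I1  (J2 effort already set via bond 0)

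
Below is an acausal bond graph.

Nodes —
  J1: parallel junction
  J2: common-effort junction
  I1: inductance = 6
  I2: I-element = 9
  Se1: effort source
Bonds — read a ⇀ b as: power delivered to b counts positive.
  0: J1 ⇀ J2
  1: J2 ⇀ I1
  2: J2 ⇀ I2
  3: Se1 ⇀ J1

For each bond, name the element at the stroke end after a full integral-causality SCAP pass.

bond 3 stroke→J1  (Se1: effort source, stroke at far end)
bond 0 stroke→J2  (common-e at J1 fixed by 3)
bond 1 stroke→I1  (0-jn J2 has e-setter on 0)
bond 2 stroke→I2  (0-jn J2 has e-setter on 0)

b0 |J2
b1 |I1
b2 |I2
b3 |J1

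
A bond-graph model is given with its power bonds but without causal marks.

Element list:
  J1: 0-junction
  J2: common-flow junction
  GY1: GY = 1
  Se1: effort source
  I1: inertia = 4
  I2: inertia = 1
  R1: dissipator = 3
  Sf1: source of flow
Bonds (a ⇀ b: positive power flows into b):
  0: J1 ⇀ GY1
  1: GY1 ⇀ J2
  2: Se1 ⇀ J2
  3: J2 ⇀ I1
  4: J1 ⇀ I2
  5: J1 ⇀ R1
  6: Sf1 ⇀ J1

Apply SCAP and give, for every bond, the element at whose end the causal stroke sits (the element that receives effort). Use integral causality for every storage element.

#2 stroke→J2  (source Se1 imposes e)
#6 stroke→Sf1  (Sf1: flow source, stroke at near end)
#3 stroke→I1  (I1 outputs flow p/I1)
#1 stroke→J2  (common-f at J2 fixed by 3)
#0 stroke→J1  (GY1 both-in/both-out from 1)
#4 stroke→I2  (common-e at J1 fixed by 0)
#5 stroke→R1  (common-e at J1 fixed by 0)

bond 0 stroke at J1
bond 1 stroke at J2
bond 2 stroke at J2
bond 3 stroke at I1
bond 4 stroke at I2
bond 5 stroke at R1
bond 6 stroke at Sf1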